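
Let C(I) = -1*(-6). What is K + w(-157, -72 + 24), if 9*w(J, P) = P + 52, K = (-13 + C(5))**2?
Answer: 445/9 ≈ 49.444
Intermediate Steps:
C(I) = 6
K = 49 (K = (-13 + 6)**2 = (-7)**2 = 49)
w(J, P) = 52/9 + P/9 (w(J, P) = (P + 52)/9 = (52 + P)/9 = 52/9 + P/9)
K + w(-157, -72 + 24) = 49 + (52/9 + (-72 + 24)/9) = 49 + (52/9 + (1/9)*(-48)) = 49 + (52/9 - 16/3) = 49 + 4/9 = 445/9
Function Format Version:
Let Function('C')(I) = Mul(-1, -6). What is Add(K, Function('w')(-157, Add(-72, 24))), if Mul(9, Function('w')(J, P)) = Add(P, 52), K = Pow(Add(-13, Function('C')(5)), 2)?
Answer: Rational(445, 9) ≈ 49.444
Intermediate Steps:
Function('C')(I) = 6
K = 49 (K = Pow(Add(-13, 6), 2) = Pow(-7, 2) = 49)
Function('w')(J, P) = Add(Rational(52, 9), Mul(Rational(1, 9), P)) (Function('w')(J, P) = Mul(Rational(1, 9), Add(P, 52)) = Mul(Rational(1, 9), Add(52, P)) = Add(Rational(52, 9), Mul(Rational(1, 9), P)))
Add(K, Function('w')(-157, Add(-72, 24))) = Add(49, Add(Rational(52, 9), Mul(Rational(1, 9), Add(-72, 24)))) = Add(49, Add(Rational(52, 9), Mul(Rational(1, 9), -48))) = Add(49, Add(Rational(52, 9), Rational(-16, 3))) = Add(49, Rational(4, 9)) = Rational(445, 9)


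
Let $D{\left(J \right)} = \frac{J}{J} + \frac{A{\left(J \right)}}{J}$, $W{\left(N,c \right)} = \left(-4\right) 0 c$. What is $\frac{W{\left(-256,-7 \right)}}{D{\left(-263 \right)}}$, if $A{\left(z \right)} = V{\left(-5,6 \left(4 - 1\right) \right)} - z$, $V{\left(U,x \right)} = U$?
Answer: $0$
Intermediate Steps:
$W{\left(N,c \right)} = 0$ ($W{\left(N,c \right)} = 0 c = 0$)
$A{\left(z \right)} = -5 - z$
$D{\left(J \right)} = 1 + \frac{-5 - J}{J}$ ($D{\left(J \right)} = \frac{J}{J} + \frac{-5 - J}{J} = 1 + \frac{-5 - J}{J}$)
$\frac{W{\left(-256,-7 \right)}}{D{\left(-263 \right)}} = \frac{0}{\left(-5\right) \frac{1}{-263}} = \frac{0}{\left(-5\right) \left(- \frac{1}{263}\right)} = \frac{0}{\frac{5}{263}} = 0 \cdot \frac{263}{5} = 0$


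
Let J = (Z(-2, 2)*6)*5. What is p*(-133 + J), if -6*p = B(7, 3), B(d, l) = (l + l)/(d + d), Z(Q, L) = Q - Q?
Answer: 19/2 ≈ 9.5000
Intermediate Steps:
Z(Q, L) = 0
B(d, l) = l/d (B(d, l) = (2*l)/((2*d)) = (2*l)*(1/(2*d)) = l/d)
p = -1/14 (p = -1/(2*7) = -⅙*3/7 = -1/14 ≈ -0.071429)
J = 0 (J = (0*6)*5 = 0*5 = 0)
p*(-133 + J) = -(-133 + 0)/14 = -1/14*(-133) = 19/2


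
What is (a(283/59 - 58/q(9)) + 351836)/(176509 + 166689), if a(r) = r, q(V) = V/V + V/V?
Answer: 10378448/10124341 ≈ 1.0251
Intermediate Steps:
q(V) = 2 (q(V) = 1 + 1 = 2)
(a(283/59 - 58/q(9)) + 351836)/(176509 + 166689) = ((283/59 - 58/2) + 351836)/(176509 + 166689) = ((283*(1/59) - 58*1/2) + 351836)/343198 = ((283/59 - 29) + 351836)*(1/343198) = (-1428/59 + 351836)*(1/343198) = (20756896/59)*(1/343198) = 10378448/10124341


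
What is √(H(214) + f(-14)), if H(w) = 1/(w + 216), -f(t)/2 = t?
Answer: √5177630/430 ≈ 5.2917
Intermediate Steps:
f(t) = -2*t
H(w) = 1/(216 + w)
√(H(214) + f(-14)) = √(1/(216 + 214) - 2*(-14)) = √(1/430 + 28) = √(12041/430) = √5177630/430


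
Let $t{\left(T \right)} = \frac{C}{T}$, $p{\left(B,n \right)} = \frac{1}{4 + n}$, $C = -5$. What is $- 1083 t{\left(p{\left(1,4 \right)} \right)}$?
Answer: $43320$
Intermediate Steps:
$t{\left(T \right)} = - \frac{5}{T}$
$- 1083 t{\left(p{\left(1,4 \right)} \right)} = - 1083 \left(- \frac{5}{\frac{1}{4 + 4}}\right) = - 1083 \left(- \frac{5}{\frac{1}{8}}\right) = - 1083 \left(- 5 \frac{1}{\frac{1}{8}}\right) = - 1083 \left(\left(-5\right) 8\right) = \left(-1083\right) \left(-40\right) = 43320$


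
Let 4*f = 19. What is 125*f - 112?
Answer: 1927/4 ≈ 481.75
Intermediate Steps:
f = 19/4 (f = (¼)*19 = 19/4 ≈ 4.7500)
125*f - 112 = 125*(19/4) - 112 = 2375/4 - 112 = 1927/4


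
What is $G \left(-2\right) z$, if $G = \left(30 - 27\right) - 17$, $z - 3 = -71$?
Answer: $-1904$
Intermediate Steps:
$z = -68$ ($z = 3 - 71 = -68$)
$G = -14$ ($G = 3 - 17 = -14$)
$G \left(-2\right) z = \left(-14\right) \left(-2\right) \left(-68\right) = 28 \left(-68\right) = -1904$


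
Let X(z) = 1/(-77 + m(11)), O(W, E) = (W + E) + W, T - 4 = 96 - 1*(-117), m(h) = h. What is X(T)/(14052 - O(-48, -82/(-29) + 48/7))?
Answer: -203/189425148 ≈ -1.0717e-6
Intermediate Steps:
T = 217 (T = 4 + (96 - 1*(-117)) = 4 + (96 + 117) = 4 + 213 = 217)
O(W, E) = E + 2*W (O(W, E) = (E + W) + W = E + 2*W)
X(z) = -1/66 (X(z) = 1/(-77 + 11) = 1/(-66) = -1/66)
X(T)/(14052 - O(-48, -82/(-29) + 48/7)) = -1/(66*(14052 - ((-82/(-29) + 48/7) + 2*(-48)))) = -1/(66*(14052 - ((-82*(-1/29) + 48*(1/7)) - 96))) = -1/(66*(14052 - ((82/29 + 48/7) - 96))) = -1/(66*(14052 - (1966/203 - 96))) = -1/(66*(14052 - 1*(-17522/203))) = -1/(66*(14052 + 17522/203)) = -1/(66*2870078/203) = -1/66*203/2870078 = -203/189425148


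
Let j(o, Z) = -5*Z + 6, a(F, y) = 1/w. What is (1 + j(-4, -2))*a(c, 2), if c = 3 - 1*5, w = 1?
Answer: 17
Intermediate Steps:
c = -2 (c = 3 - 5 = -2)
a(F, y) = 1 (a(F, y) = 1/1 = 1)
j(o, Z) = 6 - 5*Z
(1 + j(-4, -2))*a(c, 2) = (1 + (6 - 5*(-2)))*1 = (1 + (6 + 10))*1 = (1 + 16)*1 = 17*1 = 17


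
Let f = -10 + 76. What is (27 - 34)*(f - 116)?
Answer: 350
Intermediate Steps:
f = 66
(27 - 34)*(f - 116) = (27 - 34)*(66 - 116) = -7*(-50) = 350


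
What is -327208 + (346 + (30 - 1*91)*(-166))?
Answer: -316736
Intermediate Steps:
-327208 + (346 + (30 - 1*91)*(-166)) = -327208 + (346 + (30 - 91)*(-166)) = -327208 + (346 - 61*(-166)) = -327208 + (346 + 10126) = -327208 + 10472 = -316736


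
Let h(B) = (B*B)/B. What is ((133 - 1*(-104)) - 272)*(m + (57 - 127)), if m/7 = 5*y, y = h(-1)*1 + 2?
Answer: 1225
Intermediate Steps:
h(B) = B (h(B) = B²/B = B)
y = 1 (y = -1*1 + 2 = -1 + 2 = 1)
m = 35 (m = 7*(5*1) = 7*5 = 35)
((133 - 1*(-104)) - 272)*(m + (57 - 127)) = ((133 - 1*(-104)) - 272)*(35 + (57 - 127)) = ((133 + 104) - 272)*(35 - 70) = (237 - 272)*(-35) = -35*(-35) = 1225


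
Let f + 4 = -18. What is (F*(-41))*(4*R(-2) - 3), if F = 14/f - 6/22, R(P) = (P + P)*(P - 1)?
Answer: 18450/11 ≈ 1677.3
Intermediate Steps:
f = -22 (f = -4 - 18 = -22)
R(P) = 2*P*(-1 + P) (R(P) = (2*P)*(-1 + P) = 2*P*(-1 + P))
F = -10/11 (F = 14/(-22) - 6/22 = 14*(-1/22) - 6*1/22 = -7/11 - 3/11 = -10/11 ≈ -0.90909)
(F*(-41))*(4*R(-2) - 3) = (-10/11*(-41))*(4*(2*(-2)*(-1 - 2)) - 3) = 410*(4*(2*(-2)*(-3)) - 3)/11 = 410*(4*12 - 3)/11 = 410*(48 - 3)/11 = (410/11)*45 = 18450/11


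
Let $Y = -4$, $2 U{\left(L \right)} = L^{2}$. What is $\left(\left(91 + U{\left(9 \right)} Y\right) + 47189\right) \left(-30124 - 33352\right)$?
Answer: $-2990862168$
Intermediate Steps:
$U{\left(L \right)} = \frac{L^{2}}{2}$
$\left(\left(91 + U{\left(9 \right)} Y\right) + 47189\right) \left(-30124 - 33352\right) = \left(\left(91 + \frac{9^{2}}{2} \left(-4\right)\right) + 47189\right) \left(-30124 - 33352\right) = \left(\left(91 + \frac{1}{2} \cdot 81 \left(-4\right)\right) + 47189\right) \left(-63476\right) = \left(\left(91 + \frac{81}{2} \left(-4\right)\right) + 47189\right) \left(-63476\right) = \left(\left(91 - 162\right) + 47189\right) \left(-63476\right) = \left(-71 + 47189\right) \left(-63476\right) = 47118 \left(-63476\right) = -2990862168$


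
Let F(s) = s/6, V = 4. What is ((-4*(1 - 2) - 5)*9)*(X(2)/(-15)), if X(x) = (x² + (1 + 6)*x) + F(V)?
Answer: 56/5 ≈ 11.200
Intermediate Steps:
F(s) = s/6 (F(s) = s*(⅙) = s/6)
X(x) = ⅔ + x² + 7*x (X(x) = (x² + (1 + 6)*x) + (⅙)*4 = (x² + 7*x) + ⅔ = ⅔ + x² + 7*x)
((-4*(1 - 2) - 5)*9)*(X(2)/(-15)) = ((-4*(1 - 2) - 5)*9)*((⅔ + 2² + 7*2)/(-15)) = ((-4*(-1) - 5)*9)*((⅔ + 4 + 14)*(-1/15)) = ((4 - 5)*9)*((56/3)*(-1/15)) = -1*9*(-56/45) = -9*(-56/45) = 56/5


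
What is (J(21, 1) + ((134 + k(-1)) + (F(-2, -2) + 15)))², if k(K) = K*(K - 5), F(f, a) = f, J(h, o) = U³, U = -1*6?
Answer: 3969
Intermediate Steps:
U = -6
J(h, o) = -216 (J(h, o) = (-6)³ = -216)
k(K) = K*(-5 + K)
(J(21, 1) + ((134 + k(-1)) + (F(-2, -2) + 15)))² = (-216 + ((134 - (-5 - 1)) + (-2 + 15)))² = (-216 + ((134 - 1*(-6)) + 13))² = (-216 + ((134 + 6) + 13))² = (-216 + (140 + 13))² = (-216 + 153)² = (-63)² = 3969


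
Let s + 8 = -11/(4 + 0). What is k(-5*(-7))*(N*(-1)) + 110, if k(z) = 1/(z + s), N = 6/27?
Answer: 96022/873 ≈ 109.99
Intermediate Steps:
s = -43/4 (s = -8 - 11/(4 + 0) = -8 - 11/(4*1) = -8 - 11/4 = -43/4 ≈ -10.750)
N = 2/9 (N = 6*(1/27) = 2/9 ≈ 0.22222)
k(z) = 1/(-43/4 + z) (k(z) = 1/(z - 43/4) = 1/(-43/4 + z))
k(-5*(-7))*(N*(-1)) + 110 = (4/(-43 + 4*(-5*(-7))))*((2/9)*(-1)) + 110 = (4/(-43 + 4*35))*(-2/9) + 110 = (4/(-43 + 140))*(-2/9) + 110 = (4/97)*(-2/9) + 110 = -8/873 + 110 = 96022/873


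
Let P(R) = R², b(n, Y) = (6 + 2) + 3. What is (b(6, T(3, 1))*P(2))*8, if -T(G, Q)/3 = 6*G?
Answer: 352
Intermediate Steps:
T(G, Q) = -18*G
b(n, Y) = 11 (b(n, Y) = 8 + 3 = 11)
(b(6, T(3, 1))*P(2))*8 = (11*2²)*8 = (11*4)*8 = 44*8 = 352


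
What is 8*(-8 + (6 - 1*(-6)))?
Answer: 32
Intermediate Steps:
8*(-8 + (6 - 1*(-6))) = 8*(-8 + (6 + 6)) = 8*(-8 + 12) = 8*4 = 32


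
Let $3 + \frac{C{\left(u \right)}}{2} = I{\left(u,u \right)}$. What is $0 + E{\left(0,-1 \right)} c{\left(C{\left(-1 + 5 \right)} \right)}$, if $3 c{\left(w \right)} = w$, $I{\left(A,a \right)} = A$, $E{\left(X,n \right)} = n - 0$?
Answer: $- \frac{2}{3} \approx -0.66667$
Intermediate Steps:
$E{\left(X,n \right)} = n$ ($E{\left(X,n \right)} = n + 0 = n$)
$C{\left(u \right)} = -6 + 2 u$
$c{\left(w \right)} = \frac{w}{3}$
$0 + E{\left(0,-1 \right)} c{\left(C{\left(-1 + 5 \right)} \right)} = 0 - \frac{-6 + 2 \left(-1 + 5\right)}{3} = 0 - \frac{-6 + 2 \cdot 4}{3} = 0 - \frac{-6 + 8}{3} = 0 - \frac{1}{3} \cdot 2 = 0 - \frac{2}{3} = - \frac{2}{3}$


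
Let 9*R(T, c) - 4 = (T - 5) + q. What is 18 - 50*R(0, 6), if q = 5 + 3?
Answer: -188/9 ≈ -20.889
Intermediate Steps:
q = 8
R(T, c) = 7/9 + T/9 (R(T, c) = 4/9 + ((T - 5) + 8)/9 = 4/9 + ((-5 + T) + 8)/9 = 4/9 + (3 + T)/9 = 4/9 + (⅓ + T/9) = 7/9 + T/9)
18 - 50*R(0, 6) = 18 - 50*(7/9 + (⅑)*0) = 18 - 50*(7/9 + 0) = 18 - 50*7/9 = 18 - 350/9 = -188/9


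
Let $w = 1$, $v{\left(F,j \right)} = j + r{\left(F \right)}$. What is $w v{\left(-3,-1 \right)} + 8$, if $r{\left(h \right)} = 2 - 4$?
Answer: $5$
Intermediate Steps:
$r{\left(h \right)} = -2$
$v{\left(F,j \right)} = -2 + j$ ($v{\left(F,j \right)} = j - 2 = -2 + j$)
$w v{\left(-3,-1 \right)} + 8 = 1 \left(-2 - 1\right) + 8 = 1 \left(-3\right) + 8 = -3 + 8 = 5$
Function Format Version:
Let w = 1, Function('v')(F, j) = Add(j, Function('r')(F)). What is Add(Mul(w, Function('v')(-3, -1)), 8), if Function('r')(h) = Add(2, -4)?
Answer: 5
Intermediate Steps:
Function('r')(h) = -2
Function('v')(F, j) = Add(-2, j) (Function('v')(F, j) = Add(j, -2) = Add(-2, j))
Add(Mul(w, Function('v')(-3, -1)), 8) = Add(Mul(1, Add(-2, -1)), 8) = Add(Mul(1, -3), 8) = Add(-3, 8) = 5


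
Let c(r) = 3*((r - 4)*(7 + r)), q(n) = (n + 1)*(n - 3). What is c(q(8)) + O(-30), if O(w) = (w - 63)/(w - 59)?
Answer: 569337/89 ≈ 6397.0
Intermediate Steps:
q(n) = (1 + n)*(-3 + n)
O(w) = (-63 + w)/(-59 + w)
c(r) = 3*(-4 + r)*(7 + r) (c(r) = 3*((-4 + r)*(7 + r)) = 3*(-4 + r)*(7 + r))
c(q(8)) + O(-30) = (-84 + 3*(-3 + 8² - 2*8)² + 9*(-3 + 8² - 2*8)) + (-63 - 30)/(-59 - 30) = (-84 + 3*(-3 + 64 - 16)² + 9*(-3 + 64 - 16)) - 93/(-89) = (-84 + 3*45² + 9*45) - 1/89*(-93) = (-84 + 3*2025 + 405) + 93/89 = (-84 + 6075 + 405) + 93/89 = 6396 + 93/89 = 569337/89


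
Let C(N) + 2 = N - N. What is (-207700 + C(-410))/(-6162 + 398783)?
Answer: -207702/392621 ≈ -0.52901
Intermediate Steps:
C(N) = -2 (C(N) = -2 + (N - N) = -2 + 0 = -2)
(-207700 + C(-410))/(-6162 + 398783) = (-207700 - 2)/(-6162 + 398783) = -207702/392621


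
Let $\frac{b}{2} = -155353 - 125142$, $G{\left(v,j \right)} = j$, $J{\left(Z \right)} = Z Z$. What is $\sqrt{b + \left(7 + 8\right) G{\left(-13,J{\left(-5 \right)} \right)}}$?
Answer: $i \sqrt{560615} \approx 748.74 i$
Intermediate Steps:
$J{\left(Z \right)} = Z^{2}$
$b = -560990$ ($b = 2 \left(-155353 - 125142\right) = 2 \left(-280495\right) = -560990$)
$\sqrt{b + \left(7 + 8\right) G{\left(-13,J{\left(-5 \right)} \right)}} = \sqrt{-560990 + \left(7 + 8\right) \left(-5\right)^{2}} = \sqrt{-560990 + 15 \cdot 25} = \sqrt{-560990 + 375} = \sqrt{-560615} = i \sqrt{560615}$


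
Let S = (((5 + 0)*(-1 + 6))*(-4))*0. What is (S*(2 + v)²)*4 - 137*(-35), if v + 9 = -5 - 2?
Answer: 4795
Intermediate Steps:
v = -16 (v = -9 + (-5 - 2) = -9 - 7 = -16)
S = 0 (S = ((5*5)*(-4))*0 = (25*(-4))*0 = -100*0 = 0)
(S*(2 + v)²)*4 - 137*(-35) = (0*(2 - 16)²)*4 - 137*(-35) = (0*(-14)²)*4 + 4795 = (0*196)*4 + 4795 = 0*4 + 4795 = 0 + 4795 = 4795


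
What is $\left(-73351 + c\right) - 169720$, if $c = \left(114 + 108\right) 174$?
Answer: $-204443$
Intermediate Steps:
$c = 38628$ ($c = 222 \cdot 174 = 38628$)
$\left(-73351 + c\right) - 169720 = \left(-73351 + 38628\right) - 169720 = -34723 - 169720 = -204443$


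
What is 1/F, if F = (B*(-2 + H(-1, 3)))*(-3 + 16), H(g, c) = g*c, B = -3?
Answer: 1/195 ≈ 0.0051282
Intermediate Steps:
H(g, c) = c*g
F = 195 (F = (-3*(-2 + 3*(-1)))*(-3 + 16) = -3*(-2 - 3)*13 = -3*(-5)*13 = 15*13 = 195)
1/F = 1/195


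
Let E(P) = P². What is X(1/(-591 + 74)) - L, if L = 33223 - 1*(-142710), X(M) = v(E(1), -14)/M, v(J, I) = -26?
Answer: -162491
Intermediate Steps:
X(M) = -26/M
L = 175933 (L = 33223 + 142710 = 175933)
X(1/(-591 + 74)) - L = -26/(1/(-591 + 74)) - 1*175933 = -26/(1/(-517)) - 175933 = -26/(-1/517) - 175933 = -26*(-517) - 175933 = 13442 - 175933 = -162491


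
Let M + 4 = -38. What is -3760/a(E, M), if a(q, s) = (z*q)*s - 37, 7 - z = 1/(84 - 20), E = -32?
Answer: -376/935 ≈ -0.40214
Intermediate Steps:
z = 447/64 (z = 7 - 1/(84 - 20) = 7 - 1/64 = 447/64 ≈ 6.9844)
M = -42 (M = -4 - 38 = -42)
a(q, s) = -37 + 447*q*s/64 (a(q, s) = (447*q/64)*s - 37 = 447*q*s/64 - 37 = -37 + 447*q*s/64)
-3760/a(E, M) = -3760/(-37 + (447/64)*(-32)*(-42)) = -3760/(-37 + 9387) = -3760/9350 = -3760*1/9350 = -376/935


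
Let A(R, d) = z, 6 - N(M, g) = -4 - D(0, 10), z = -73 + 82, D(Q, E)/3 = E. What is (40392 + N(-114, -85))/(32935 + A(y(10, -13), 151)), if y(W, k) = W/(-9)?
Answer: 2527/2059 ≈ 1.2273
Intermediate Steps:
y(W, k) = -W/9 (y(W, k) = W*(-1/9) = -W/9)
D(Q, E) = 3*E
z = 9
N(M, g) = 40 (N(M, g) = 6 - (-4 - 3*10) = 6 - (-4 - 1*30) = 6 - (-4 - 30) = 6 - 1*(-34) = 6 + 34 = 40)
A(R, d) = 9
(40392 + N(-114, -85))/(32935 + A(y(10, -13), 151)) = (40392 + 40)/(32935 + 9) = 40432/32944 = 40432*(1/32944) = 2527/2059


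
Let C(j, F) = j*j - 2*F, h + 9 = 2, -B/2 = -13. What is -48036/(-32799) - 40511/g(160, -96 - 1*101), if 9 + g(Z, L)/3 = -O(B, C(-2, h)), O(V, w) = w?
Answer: 444203735/885573 ≈ 501.60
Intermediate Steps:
B = 26 (B = -2*(-13) = 26)
h = -7 (h = -9 + 2 = -7)
C(j, F) = j**2 - 2*F
g(Z, L) = -81 (g(Z, L) = -27 + 3*(-((-2)**2 - 2*(-7))) = -27 + 3*(-(4 + 14)) = -27 + 3*(-1*18) = -27 + 3*(-18) = -27 - 54 = -81)
-48036/(-32799) - 40511/g(160, -96 - 1*101) = -48036/(-32799) - 40511/(-81) = -48036*(-1/32799) - 40511*(-1/81) = 16012/10933 + 40511/81 = 444203735/885573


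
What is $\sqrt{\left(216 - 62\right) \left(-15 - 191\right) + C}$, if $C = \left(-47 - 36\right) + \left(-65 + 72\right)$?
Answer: $10 i \sqrt{318} \approx 178.33 i$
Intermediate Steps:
$C = -76$ ($C = -83 + 7 = -76$)
$\sqrt{\left(216 - 62\right) \left(-15 - 191\right) + C} = \sqrt{\left(216 - 62\right) \left(-15 - 191\right) - 76} = \sqrt{154 \left(-206\right) - 76} = \sqrt{-31724 - 76} = \sqrt{-31800} = 10 i \sqrt{318}$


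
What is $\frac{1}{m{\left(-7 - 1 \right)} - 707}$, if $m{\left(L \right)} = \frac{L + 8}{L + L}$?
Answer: $- \frac{1}{707} \approx -0.0014144$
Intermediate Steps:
$m{\left(L \right)} = \frac{8 + L}{2 L}$
$\frac{1}{m{\left(-7 - 1 \right)} - 707} = \frac{1}{\frac{8 - 8}{2 \left(-7 - 1\right)} - 707} = \frac{1}{\frac{8 - 8}{2 \left(-8\right)} - 707} = \frac{1}{\frac{1}{2} \left(- \frac{1}{8}\right) 0 - 707} = \frac{1}{0 - 707} = \frac{1}{-707} = - \frac{1}{707}$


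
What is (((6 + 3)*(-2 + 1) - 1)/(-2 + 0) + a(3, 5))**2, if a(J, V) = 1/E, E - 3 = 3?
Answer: 961/36 ≈ 26.694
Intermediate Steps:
E = 6 (E = 3 + 3 = 6)
a(J, V) = 1/6
(((6 + 3)*(-2 + 1) - 1)/(-2 + 0) + a(3, 5))**2 = (((6 + 3)*(-2 + 1) - 1)/(-2 + 0) + 1/6)**2 = ((9*(-1) - 1)/(-2) + 1/6)**2 = ((-9 - 1)*(-1/2) + 1/6)**2 = (-10*(-1/2) + 1/6)**2 = (5 + 1/6)**2 = (31/6)**2 = 961/36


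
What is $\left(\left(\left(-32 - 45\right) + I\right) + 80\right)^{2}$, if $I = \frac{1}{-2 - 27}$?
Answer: $\frac{7396}{841} \approx 8.7943$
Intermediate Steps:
$I = - \frac{1}{29}$ ($I = \frac{1}{-29} = - \frac{1}{29} \approx -0.034483$)
$\left(\left(\left(-32 - 45\right) + I\right) + 80\right)^{2} = \left(\left(\left(-32 - 45\right) - \frac{1}{29}\right) + 80\right)^{2} = \left(\left(-77 - \frac{1}{29}\right) + 80\right)^{2} = \left(- \frac{2234}{29} + 80\right)^{2} = \left(\frac{86}{29}\right)^{2} = \frac{7396}{841}$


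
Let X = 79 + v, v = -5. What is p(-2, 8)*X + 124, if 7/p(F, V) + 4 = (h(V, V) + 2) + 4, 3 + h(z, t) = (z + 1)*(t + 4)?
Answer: 13786/107 ≈ 128.84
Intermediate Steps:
h(z, t) = -3 + (1 + z)*(4 + t) (h(z, t) = -3 + (z + 1)*(t + 4) = -3 + (1 + z)*(4 + t))
p(F, V) = 7/(3 + V² + 5*V) (p(F, V) = 7/(-4 + (((1 + V + 4*V + V*V) + 2) + 4)) = 7/(-4 + (((1 + V + 4*V + V²) + 2) + 4)) = 7/(-4 + (((1 + V² + 5*V) + 2) + 4)) = 7/(-4 + ((3 + V² + 5*V) + 4)) = 7/(-4 + (7 + V² + 5*V)) = 7/(3 + V² + 5*V))
X = 74 (X = 79 - 5 = 74)
p(-2, 8)*X + 124 = (7/(3 + 8² + 5*8))*74 + 124 = (7/(3 + 64 + 40))*74 + 124 = (7/107)*74 + 124 = 518/107 + 124 = 13786/107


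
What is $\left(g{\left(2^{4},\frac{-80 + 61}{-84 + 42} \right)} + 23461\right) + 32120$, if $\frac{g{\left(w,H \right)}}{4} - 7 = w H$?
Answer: $\frac{1168397}{21} \approx 55638.0$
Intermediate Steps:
$g{\left(w,H \right)} = 28 + 4 H w$ ($g{\left(w,H \right)} = 28 + 4 w H = 28 + 4 H w$)
$\left(g{\left(2^{4},\frac{-80 + 61}{-84 + 42} \right)} + 23461\right) + 32120 = \left(\left(28 + 4 \frac{-80 + 61}{-84 + 42} \cdot 2^{4}\right) + 23461\right) + 32120 = \left(\left(28 + 4 \left(- \frac{19}{-42}\right) 16\right) + 23461\right) + 32120 = \left(\left(28 + 4 \left(\left(-19\right) \left(- \frac{1}{42}\right)\right) 16\right) + 23461\right) + 32120 = \left(\left(28 + 4 \cdot \frac{19}{42} \cdot 16\right) + 23461\right) + 32120 = \left(\left(28 + \frac{608}{21}\right) + 23461\right) + 32120 = \left(\frac{1196}{21} + 23461\right) + 32120 = \frac{493877}{21} + 32120 = \frac{1168397}{21}$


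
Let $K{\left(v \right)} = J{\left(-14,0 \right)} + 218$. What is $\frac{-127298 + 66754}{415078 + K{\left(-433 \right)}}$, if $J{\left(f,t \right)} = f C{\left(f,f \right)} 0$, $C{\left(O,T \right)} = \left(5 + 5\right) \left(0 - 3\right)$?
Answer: $- \frac{946}{6489} \approx -0.14579$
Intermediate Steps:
$C{\left(O,T \right)} = -30$ ($C{\left(O,T \right)} = 10 \left(-3\right) = -30$)
$J{\left(f,t \right)} = 0$ ($J{\left(f,t \right)} = f \left(-30\right) 0 = - 30 f 0 = 0$)
$K{\left(v \right)} = 218$ ($K{\left(v \right)} = 0 + 218 = 218$)
$\frac{-127298 + 66754}{415078 + K{\left(-433 \right)}} = \frac{-127298 + 66754}{415078 + 218} = - \frac{60544}{415296} = \left(-60544\right) \frac{1}{415296} = - \frac{946}{6489}$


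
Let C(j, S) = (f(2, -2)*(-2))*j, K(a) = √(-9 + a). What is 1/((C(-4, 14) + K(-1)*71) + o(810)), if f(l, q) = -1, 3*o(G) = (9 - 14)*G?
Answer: -679/947287 - 71*I*√10/1894574 ≈ -0.00071678 - 0.00011851*I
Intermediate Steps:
o(G) = -5*G/3 (o(G) = ((9 - 14)*G)/3 = (-5*G)/3 = -5*G/3)
C(j, S) = 2*j (C(j, S) = (-1*(-2))*j = 2*j)
1/((C(-4, 14) + K(-1)*71) + o(810)) = 1/((2*(-4) + √(-9 - 1)*71) - 5/3*810) = 1/((-8 + √(-10)*71) - 1350) = 1/((-8 + (I*√10)*71) - 1350) = 1/((-8 + 71*I*√10) - 1350) = 1/(-1358 + 71*I*√10)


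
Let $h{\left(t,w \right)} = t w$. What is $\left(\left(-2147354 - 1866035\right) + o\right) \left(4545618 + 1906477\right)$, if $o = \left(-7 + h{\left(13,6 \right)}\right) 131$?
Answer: $-25834756164360$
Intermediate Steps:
$o = 9301$ ($o = \left(-7 + 13 \cdot 6\right) 131 = \left(-7 + 78\right) 131 = 71 \cdot 131 = 9301$)
$\left(\left(-2147354 - 1866035\right) + o\right) \left(4545618 + 1906477\right) = \left(\left(-2147354 - 1866035\right) + 9301\right) \left(4545618 + 1906477\right) = \left(-4013389 + 9301\right) 6452095 = \left(-4004088\right) 6452095 = -25834756164360$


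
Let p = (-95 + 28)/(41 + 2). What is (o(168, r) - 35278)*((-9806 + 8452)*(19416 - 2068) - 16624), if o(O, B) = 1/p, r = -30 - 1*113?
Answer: 55559968598904/67 ≈ 8.2925e+11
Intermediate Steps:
r = -143 (r = -30 - 113 = -143)
p = -67/43 ≈ -1.5581
o(O, B) = -43/67 (o(O, B) = 1/(-67/43) = -43/67)
(o(168, r) - 35278)*((-9806 + 8452)*(19416 - 2068) - 16624) = (-43/67 - 35278)*((-9806 + 8452)*(19416 - 2068) - 16624) = -2363669*(-1354*17348 - 16624)/67 = -2363669*(-23489192 - 16624)/67 = -2363669/67*(-23505816) = 55559968598904/67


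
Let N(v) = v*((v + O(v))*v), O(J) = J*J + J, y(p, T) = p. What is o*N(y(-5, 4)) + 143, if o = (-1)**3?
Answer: -232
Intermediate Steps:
o = -1
O(J) = J + J**2 (O(J) = J**2 + J = J + J**2)
N(v) = v**2*(v + v*(1 + v)) (N(v) = v*((v + v*(1 + v))*v) = v*(v*(v + v*(1 + v))) = v**2*(v + v*(1 + v)))
o*N(y(-5, 4)) + 143 = -(-5)**3*(2 - 5) + 143 = -(-125)*(-3) + 143 = -1*375 + 143 = -375 + 143 = -232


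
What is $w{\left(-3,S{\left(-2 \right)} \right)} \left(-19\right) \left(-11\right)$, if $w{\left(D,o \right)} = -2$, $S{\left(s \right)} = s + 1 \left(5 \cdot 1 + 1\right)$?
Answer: $-418$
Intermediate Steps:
$S{\left(s \right)} = 6 + s$ ($S{\left(s \right)} = s + 1 \left(5 + 1\right) = s + 1 \cdot 6 = s + 6 = 6 + s$)
$w{\left(-3,S{\left(-2 \right)} \right)} \left(-19\right) \left(-11\right) = \left(-2\right) \left(-19\right) \left(-11\right) = 38 \left(-11\right) = -418$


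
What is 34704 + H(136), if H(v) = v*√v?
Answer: 34704 + 272*√34 ≈ 36290.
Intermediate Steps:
H(v) = v^(3/2)
34704 + H(136) = 34704 + 136^(3/2) = 34704 + 272*√34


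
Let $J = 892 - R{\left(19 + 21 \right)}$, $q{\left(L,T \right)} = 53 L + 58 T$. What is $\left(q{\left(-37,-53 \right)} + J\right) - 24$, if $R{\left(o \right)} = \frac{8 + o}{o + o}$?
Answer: $- \frac{20838}{5} \approx -4167.6$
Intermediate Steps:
$R{\left(o \right)} = \frac{8 + o}{2 o}$
$J = \frac{4457}{5}$ ($J = 892 - \frac{8 + \left(19 + 21\right)}{2 \left(19 + 21\right)} = 892 - \frac{8 + 40}{2 \cdot 40} = 892 - \frac{1}{2} \cdot \frac{1}{40} \cdot 48 = 892 - \frac{3}{5} = \frac{4457}{5} \approx 891.4$)
$\left(q{\left(-37,-53 \right)} + J\right) - 24 = \left(\left(53 \left(-37\right) + 58 \left(-53\right)\right) + \frac{4457}{5}\right) - 24 = \left(\left(-1961 - 3074\right) + \frac{4457}{5}\right) - 24 = \left(-5035 + \frac{4457}{5}\right) - 24 = - \frac{20718}{5} - 24 = - \frac{20838}{5}$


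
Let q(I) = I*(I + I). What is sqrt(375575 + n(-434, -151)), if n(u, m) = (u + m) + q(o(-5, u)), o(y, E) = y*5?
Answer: 4*sqrt(23515) ≈ 613.38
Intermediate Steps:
o(y, E) = 5*y
q(I) = 2*I**2 (q(I) = I*(2*I) = 2*I**2)
n(u, m) = 1250 + m + u (n(u, m) = (u + m) + 2*(5*(-5))**2 = (m + u) + 2*(-25)**2 = (m + u) + 2*625 = (m + u) + 1250 = 1250 + m + u)
sqrt(375575 + n(-434, -151)) = sqrt(375575 + (1250 - 151 - 434)) = sqrt(375575 + 665) = sqrt(376240) = 4*sqrt(23515)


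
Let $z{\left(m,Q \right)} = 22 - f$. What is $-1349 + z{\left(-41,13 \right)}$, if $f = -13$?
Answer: $-1314$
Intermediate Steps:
$z{\left(m,Q \right)} = 35$ ($z{\left(m,Q \right)} = 22 - -13 = 22 + 13 = 35$)
$-1349 + z{\left(-41,13 \right)} = -1349 + 35 = -1314$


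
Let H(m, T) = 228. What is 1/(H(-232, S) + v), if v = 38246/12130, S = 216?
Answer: 6065/1401943 ≈ 0.0043261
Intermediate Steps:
v = 19123/6065 (v = 38246*(1/12130) = 19123/6065 ≈ 3.1530)
1/(H(-232, S) + v) = 1/(228 + 19123/6065) = 1/(1401943/6065) = 6065/1401943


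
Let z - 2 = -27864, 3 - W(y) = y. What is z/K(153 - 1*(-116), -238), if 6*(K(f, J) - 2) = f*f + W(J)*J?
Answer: -55724/5005 ≈ -11.134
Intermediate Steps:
W(y) = 3 - y
K(f, J) = 2 + f**2/6 + J*(3 - J)/6 (K(f, J) = 2 + (f*f + (3 - J)*J)/6 = 2 + (f**2 + J*(3 - J))/6 = 2 + (f**2/6 + J*(3 - J)/6) = 2 + f**2/6 + J*(3 - J)/6)
z = -27862 (z = 2 - 27864 = -27862)
z/K(153 - 1*(-116), -238) = -27862/(2 + (153 - 1*(-116))**2/6 - 1/6*(-238)*(-3 - 238)) = -27862/(2 + (153 + 116)**2/6 - 1/6*(-238)*(-241)) = -27862/(2 + (1/6)*269**2 - 28679/3) = -27862/(2 + (1/6)*72361 - 28679/3) = -27862/(2 + 72361/6 - 28679/3) = -27862/5005/2 = -27862*2/5005 = -55724/5005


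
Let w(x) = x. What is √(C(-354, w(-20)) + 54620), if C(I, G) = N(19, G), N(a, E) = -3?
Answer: √54617 ≈ 233.70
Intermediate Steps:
C(I, G) = -3
√(C(-354, w(-20)) + 54620) = √(-3 + 54620) = √54617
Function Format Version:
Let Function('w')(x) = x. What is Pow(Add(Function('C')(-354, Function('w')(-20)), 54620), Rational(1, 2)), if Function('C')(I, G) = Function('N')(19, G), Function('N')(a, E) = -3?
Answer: Pow(54617, Rational(1, 2)) ≈ 233.70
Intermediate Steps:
Function('C')(I, G) = -3
Pow(Add(Function('C')(-354, Function('w')(-20)), 54620), Rational(1, 2)) = Pow(Add(-3, 54620), Rational(1, 2)) = Pow(54617, Rational(1, 2))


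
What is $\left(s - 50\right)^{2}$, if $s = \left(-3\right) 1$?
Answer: $2809$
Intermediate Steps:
$s = -3$
$\left(s - 50\right)^{2} = \left(-3 - 50\right)^{2} = \left(-53\right)^{2} = 2809$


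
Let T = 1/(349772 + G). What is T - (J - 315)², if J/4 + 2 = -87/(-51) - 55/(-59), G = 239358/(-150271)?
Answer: -5161960177161363445711/52876183990263686 ≈ -97624.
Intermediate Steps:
G = -239358/150271 (G = 239358*(-1/150271) = -239358/150271 ≈ -1.5928)
T = 150271/52560348854 (T = 1/(349772 - 239358/150271) = 1/(52560348854/150271) = 150271/52560348854 ≈ 2.8590e-6)
J = 2560/1003 (J = -8 + 4*(-87/(-51) - 55/(-59)) = -8 + 4*(-87*(-1/51) - 55*(-1/59)) = -8 + 4*(29/17 + 55/59) = -8 + 4*(2646/1003) = -8 + 10584/1003 = 2560/1003 ≈ 2.5523)
T - (J - 315)² = 150271/52560348854 - (2560/1003 - 315)² = 150271/52560348854 - (-313385/1003)² = 150271/52560348854 - 1*98210158225/1006009 = 150271/52560348854 - 98210158225/1006009 = -5161960177161363445711/52876183990263686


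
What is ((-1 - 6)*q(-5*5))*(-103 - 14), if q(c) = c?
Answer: -20475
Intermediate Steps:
((-1 - 6)*q(-5*5))*(-103 - 14) = ((-1 - 6)*(-5*5))*(-103 - 14) = -7*(-25)*(-117) = 175*(-117) = -20475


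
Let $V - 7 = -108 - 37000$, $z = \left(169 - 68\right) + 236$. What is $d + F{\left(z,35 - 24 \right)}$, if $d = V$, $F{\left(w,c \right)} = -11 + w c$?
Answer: $-33405$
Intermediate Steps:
$z = 337$ ($z = 101 + 236 = 337$)
$F{\left(w,c \right)} = -11 + c w$
$V = -37101$ ($V = 7 - 37108 = -37101$)
$d = -37101$
$d + F{\left(z,35 - 24 \right)} = -37101 - \left(11 - \left(35 - 24\right) 337\right) = -37101 + \left(-11 + 11 \cdot 337\right) = -37101 + \left(-11 + 3707\right) = -37101 + 3696 = -33405$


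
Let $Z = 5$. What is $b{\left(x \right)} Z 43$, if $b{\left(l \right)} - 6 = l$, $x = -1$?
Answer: $1075$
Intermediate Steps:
$b{\left(l \right)} = 6 + l$
$b{\left(x \right)} Z 43 = \left(6 - 1\right) 5 \cdot 43 = 5 \cdot 5 \cdot 43 = 25 \cdot 43 = 1075$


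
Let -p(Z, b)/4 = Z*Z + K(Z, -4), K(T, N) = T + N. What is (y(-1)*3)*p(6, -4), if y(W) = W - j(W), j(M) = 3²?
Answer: 4560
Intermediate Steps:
j(M) = 9
K(T, N) = N + T
p(Z, b) = 16 - 4*Z - 4*Z² (p(Z, b) = -4*(Z*Z + (-4 + Z)) = -4*(Z² + (-4 + Z)) = -4*(-4 + Z + Z²) = 16 - 4*Z - 4*Z²)
y(W) = -9 + W (y(W) = W - 1*9 = W - 9 = -9 + W)
(y(-1)*3)*p(6, -4) = ((-9 - 1)*3)*(16 - 4*6 - 4*6²) = (-10*3)*(16 - 24 - 4*36) = -30*(16 - 24 - 144) = -30*(-152) = 4560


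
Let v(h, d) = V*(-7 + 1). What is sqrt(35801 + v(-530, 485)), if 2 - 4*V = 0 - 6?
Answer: sqrt(35789) ≈ 189.18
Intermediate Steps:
V = 2 (V = 1/2 - (0 - 6)/4 = 1/2 - 1/4*(-6) = 1/2 + 3/2 = 2)
v(h, d) = -12 (v(h, d) = 2*(-7 + 1) = 2*(-6) = -12)
sqrt(35801 + v(-530, 485)) = sqrt(35801 - 12) = sqrt(35789)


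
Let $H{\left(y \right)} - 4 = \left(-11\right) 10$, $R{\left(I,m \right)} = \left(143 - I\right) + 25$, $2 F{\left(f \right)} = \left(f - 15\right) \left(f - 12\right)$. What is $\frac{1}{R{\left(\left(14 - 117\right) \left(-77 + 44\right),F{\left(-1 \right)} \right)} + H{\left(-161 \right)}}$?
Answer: $- \frac{1}{3337} \approx -0.00029967$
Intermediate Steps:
$F{\left(f \right)} = \frac{\left(-15 + f\right) \left(-12 + f\right)}{2}$ ($F{\left(f \right)} = \frac{\left(f - 15\right) \left(f - 12\right)}{2} = \frac{\left(-15 + f\right) \left(-12 + f\right)}{2}$)
$R{\left(I,m \right)} = 168 - I$
$H{\left(y \right)} = -106$ ($H{\left(y \right)} = 4 - 110 = -106$)
$\frac{1}{R{\left(\left(14 - 117\right) \left(-77 + 44\right),F{\left(-1 \right)} \right)} + H{\left(-161 \right)}} = \frac{1}{\left(168 - \left(14 - 117\right) \left(-77 + 44\right)\right) - 106} = \frac{1}{\left(168 - \left(-103\right) \left(-33\right)\right) - 106} = \frac{1}{\left(168 - 3399\right) - 106} = \frac{1}{-3231 - 106} = \frac{1}{-3337} = - \frac{1}{3337}$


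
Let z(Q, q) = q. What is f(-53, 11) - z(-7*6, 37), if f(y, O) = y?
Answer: -90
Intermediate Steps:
f(-53, 11) - z(-7*6, 37) = -53 - 1*37 = -53 - 37 = -90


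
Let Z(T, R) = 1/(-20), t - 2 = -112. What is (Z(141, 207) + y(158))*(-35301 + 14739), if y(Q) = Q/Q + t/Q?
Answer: -4122681/790 ≈ -5218.6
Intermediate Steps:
t = -110 (t = 2 - 112 = -110)
y(Q) = 1 - 110/Q (y(Q) = Q/Q - 110/Q = 1 - 110/Q)
Z(T, R) = -1/20
(Z(141, 207) + y(158))*(-35301 + 14739) = (-1/20 + (-110 + 158)/158)*(-35301 + 14739) = (-1/20 + (1/158)*48)*(-20562) = (-1/20 + 24/79)*(-20562) = (401/1580)*(-20562) = -4122681/790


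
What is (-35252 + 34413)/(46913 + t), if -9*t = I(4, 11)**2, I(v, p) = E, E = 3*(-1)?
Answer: -839/46912 ≈ -0.017885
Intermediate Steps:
E = -3
I(v, p) = -3
t = -1 (t = -1/9*(-3)**2 = -1/9*9 = -1)
(-35252 + 34413)/(46913 + t) = (-35252 + 34413)/(46913 - 1) = -839/46912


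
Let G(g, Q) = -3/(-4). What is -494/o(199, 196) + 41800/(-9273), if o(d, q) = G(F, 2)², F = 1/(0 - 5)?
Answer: -2232424/2529 ≈ -882.73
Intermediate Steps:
F = -⅕ (F = 1/(-5) = -⅕ ≈ -0.20000)
G(g, Q) = ¾ (G(g, Q) = -3*(-¼) = ¾)
o(d, q) = 9/16 (o(d, q) = (¾)² = 9/16)
-494/o(199, 196) + 41800/(-9273) = -494/9/16 + 41800/(-9273) = -494*16/9 + 41800*(-1/9273) = -7904/9 - 3800/843 = -2232424/2529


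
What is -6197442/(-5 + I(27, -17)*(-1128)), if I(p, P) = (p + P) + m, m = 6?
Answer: 6197442/18053 ≈ 343.29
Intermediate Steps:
I(p, P) = 6 + P + p (I(p, P) = (p + P) + 6 = (P + p) + 6 = 6 + P + p)
-6197442/(-5 + I(27, -17)*(-1128)) = -6197442/(-5 + (6 - 17 + 27)*(-1128)) = -6197442/(-5 + 16*(-1128)) = -6197442/(-5 - 18048) = -6197442/(-18053) = -6197442*(-1/18053) = 6197442/18053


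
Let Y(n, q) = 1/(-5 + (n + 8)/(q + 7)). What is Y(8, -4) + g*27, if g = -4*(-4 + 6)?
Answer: -213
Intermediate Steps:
Y(n, q) = 1/(-5 + (8 + n)/(7 + q))
g = -8 (g = -4*2 = -8)
Y(8, -4) + g*27 = (-7 - 1*(-4))/(27 - 1*8 + 5*(-4)) - 8*27 = (-7 + 4)/(27 - 8 - 20) - 216 = -3/(-1) - 216 = -1*(-3) - 216 = 3 - 216 = -213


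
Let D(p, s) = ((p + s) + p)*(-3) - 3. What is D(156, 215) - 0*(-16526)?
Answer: -1584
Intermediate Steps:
D(p, s) = -3 - 6*p - 3*s (D(p, s) = (s + 2*p)*(-3) - 3 = (-6*p - 3*s) - 3 = -3 - 6*p - 3*s)
D(156, 215) - 0*(-16526) = (-3 - 6*156 - 3*215) - 0*(-16526) = (-3 - 936 - 645) - 1*0 = -1584 + 0 = -1584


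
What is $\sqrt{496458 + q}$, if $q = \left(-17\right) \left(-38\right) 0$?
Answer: $3 \sqrt{55162} \approx 704.6$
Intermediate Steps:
$q = 0$ ($q = 646 \cdot 0 = 0$)
$\sqrt{496458 + q} = \sqrt{496458 + 0} = \sqrt{496458} = 3 \sqrt{55162}$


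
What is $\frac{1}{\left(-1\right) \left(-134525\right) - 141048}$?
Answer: $- \frac{1}{6523} \approx -0.0001533$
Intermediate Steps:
$\frac{1}{\left(-1\right) \left(-134525\right) - 141048} = \frac{1}{134525 - 141048} = \frac{1}{-6523} = - \frac{1}{6523}$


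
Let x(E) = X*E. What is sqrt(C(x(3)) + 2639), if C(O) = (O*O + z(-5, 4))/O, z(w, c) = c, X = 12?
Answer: 2*sqrt(6019)/3 ≈ 51.721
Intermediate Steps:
x(E) = 12*E
C(O) = (4 + O**2)/O (C(O) = (O*O + 4)/O = (O**2 + 4)/O = (4 + O**2)/O)
sqrt(C(x(3)) + 2639) = sqrt((12*3 + 4/((12*3))) + 2639) = sqrt((36 + 4/36) + 2639) = sqrt((36 + 4*(1/36)) + 2639) = sqrt((36 + 1/9) + 2639) = sqrt(325/9 + 2639) = sqrt(24076/9) = 2*sqrt(6019)/3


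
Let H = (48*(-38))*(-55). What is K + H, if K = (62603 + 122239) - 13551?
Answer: 271611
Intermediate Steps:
K = 171291 (K = 184842 - 13551 = 171291)
H = 100320 (H = -1824*(-55) = 100320)
K + H = 171291 + 100320 = 271611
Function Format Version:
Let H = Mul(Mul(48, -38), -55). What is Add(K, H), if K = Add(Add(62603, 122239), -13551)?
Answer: 271611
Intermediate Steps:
K = 171291 (K = Add(184842, -13551) = 171291)
H = 100320 (H = Mul(-1824, -55) = 100320)
Add(K, H) = Add(171291, 100320) = 271611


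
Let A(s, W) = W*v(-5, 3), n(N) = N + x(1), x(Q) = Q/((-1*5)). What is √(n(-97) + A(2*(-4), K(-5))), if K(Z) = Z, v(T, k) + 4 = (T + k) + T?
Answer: I*√1055/5 ≈ 6.4962*I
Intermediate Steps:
v(T, k) = -4 + k + 2*T (v(T, k) = -4 + ((T + k) + T) = -4 + (k + 2*T) = -4 + k + 2*T)
x(Q) = -Q/5 (x(Q) = Q/(-5) = Q*(-⅕) = -Q/5)
n(N) = -⅕ + N (n(N) = N - ⅕*1 = N - ⅕ = -⅕ + N)
A(s, W) = -11*W (A(s, W) = W*(-4 + 3 + 2*(-5)) = W*(-4 + 3 - 10) = W*(-11) = -11*W)
√(n(-97) + A(2*(-4), K(-5))) = √((-⅕ - 97) - 11*(-5)) = √(-486/5 + 55) = √(-211/5) = I*√1055/5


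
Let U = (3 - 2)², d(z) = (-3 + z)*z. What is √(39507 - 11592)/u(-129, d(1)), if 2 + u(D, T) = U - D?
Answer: √27915/128 ≈ 1.3053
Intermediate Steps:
d(z) = z*(-3 + z)
U = 1 (U = 1² = 1)
u(D, T) = -1 - D (u(D, T) = -2 + (1 - D) = -1 - D)
√(39507 - 11592)/u(-129, d(1)) = √(39507 - 11592)/(-1 - 1*(-129)) = √27915/(-1 + 129) = √27915/128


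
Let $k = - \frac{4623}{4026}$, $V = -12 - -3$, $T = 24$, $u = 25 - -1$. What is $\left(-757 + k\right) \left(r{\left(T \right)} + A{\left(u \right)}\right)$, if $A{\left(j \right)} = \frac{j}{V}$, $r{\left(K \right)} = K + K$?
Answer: $- \frac{68846435}{2013} \approx -34201.0$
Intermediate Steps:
$u = 26$ ($u = 25 + 1 = 26$)
$r{\left(K \right)} = 2 K$
$V = -9$ ($V = -12 + 3 = -9$)
$A{\left(j \right)} = - \frac{j}{9}$ ($A{\left(j \right)} = \frac{j}{-9} = j \left(- \frac{1}{9}\right) = - \frac{j}{9}$)
$k = - \frac{1541}{1342}$ ($k = \left(-4623\right) \frac{1}{4026} = - \frac{1541}{1342} \approx -1.1483$)
$\left(-757 + k\right) \left(r{\left(T \right)} + A{\left(u \right)}\right) = \left(-757 - \frac{1541}{1342}\right) \left(2 \cdot 24 - \frac{26}{9}\right) = - \frac{1017435 \left(48 - \frac{26}{9}\right)}{1342} = \left(- \frac{1017435}{1342}\right) \frac{406}{9} = - \frac{68846435}{2013}$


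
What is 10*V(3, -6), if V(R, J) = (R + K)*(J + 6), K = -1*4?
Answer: 0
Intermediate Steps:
K = -4
V(R, J) = (-4 + R)*(6 + J) (V(R, J) = (R - 4)*(J + 6) = (-4 + R)*(6 + J))
10*V(3, -6) = 10*(-24 - 4*(-6) + 6*3 - 6*3) = 10*(-24 + 24 + 18 - 18) = 10*0 = 0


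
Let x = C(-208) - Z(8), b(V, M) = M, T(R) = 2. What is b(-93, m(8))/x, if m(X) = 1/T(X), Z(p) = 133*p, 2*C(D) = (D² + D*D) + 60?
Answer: 1/84460 ≈ 1.1840e-5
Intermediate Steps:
C(D) = 30 + D² (C(D) = ((D² + D*D) + 60)/2 = ((D² + D²) + 60)/2 = (2*D² + 60)/2 = (60 + 2*D²)/2 = 30 + D²)
m(X) = ½ (m(X) = 1/2 = ½)
x = 42230 (x = (30 + (-208)²) - 133*8 = (30 + 43264) - 1*1064 = 43294 - 1064 = 42230)
b(-93, m(8))/x = (½)/42230 = (½)*(1/42230) = 1/84460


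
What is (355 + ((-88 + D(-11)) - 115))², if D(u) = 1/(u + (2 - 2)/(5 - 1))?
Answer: 2792241/121 ≈ 23076.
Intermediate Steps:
D(u) = 1/u (D(u) = 1/(u + 0/4) = 1/(u + 0*(¼)) = 1/(u + 0) = 1/u)
(355 + ((-88 + D(-11)) - 115))² = (355 + ((-88 + 1/(-11)) - 115))² = (355 + ((-88 - 1/11) - 115))² = (355 + (-969/11 - 115))² = (355 - 2234/11)² = (1671/11)² = 2792241/121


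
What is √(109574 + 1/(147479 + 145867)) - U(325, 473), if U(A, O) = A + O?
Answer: -798 + √1047672025555370/97782 ≈ -466.98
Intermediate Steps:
√(109574 + 1/(147479 + 145867)) - U(325, 473) = √(109574 + 1/(147479 + 145867)) - (325 + 473) = √(109574 + 1/293346) - 1*798 = √(109574 + 1/293346) - 798 = √(32143094605/293346) - 798 = √1047672025555370/97782 - 798 = -798 + √1047672025555370/97782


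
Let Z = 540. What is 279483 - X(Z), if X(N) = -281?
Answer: 279764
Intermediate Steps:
279483 - X(Z) = 279483 - 1*(-281) = 279483 + 281 = 279764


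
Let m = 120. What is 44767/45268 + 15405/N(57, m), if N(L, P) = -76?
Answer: -43371953/215023 ≈ -201.71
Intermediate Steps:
44767/45268 + 15405/N(57, m) = 44767/45268 + 15405/(-76) = 44767*(1/45268) + 15405*(-1/76) = 44767/45268 - 15405/76 = -43371953/215023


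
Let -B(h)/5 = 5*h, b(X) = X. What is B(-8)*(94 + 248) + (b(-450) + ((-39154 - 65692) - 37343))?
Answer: -74239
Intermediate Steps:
B(h) = -25*h
B(-8)*(94 + 248) + (b(-450) + ((-39154 - 65692) - 37343)) = (-25*(-8))*(94 + 248) + (-450 + ((-39154 - 65692) - 37343)) = 200*342 + (-450 + (-104846 - 37343)) = 68400 + (-450 - 142189) = 68400 - 142639 = -74239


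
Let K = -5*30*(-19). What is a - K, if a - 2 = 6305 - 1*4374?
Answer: -917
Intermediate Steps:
K = 2850 (K = -150*(-19) = 2850)
a = 1933 (a = 2 + (6305 - 1*4374) = 2 + (6305 - 4374) = 2 + 1931 = 1933)
a - K = 1933 - 1*2850 = 1933 - 2850 = -917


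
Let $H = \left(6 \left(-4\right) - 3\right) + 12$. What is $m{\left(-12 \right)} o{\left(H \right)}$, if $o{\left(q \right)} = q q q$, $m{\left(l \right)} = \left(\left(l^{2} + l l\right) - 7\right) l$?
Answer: $11380500$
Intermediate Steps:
$H = -15$ ($H = \left(-24 - 3\right) + 12 = -27 + 12 = -15$)
$m{\left(l \right)} = l \left(-7 + 2 l^{2}\right)$ ($m{\left(l \right)} = \left(\left(l^{2} + l^{2}\right) - 7\right) l = \left(2 l^{2} - 7\right) l = \left(-7 + 2 l^{2}\right) l = l \left(-7 + 2 l^{2}\right)$)
$o{\left(q \right)} = q^{3}$ ($o{\left(q \right)} = q^{2} q = q^{3}$)
$m{\left(-12 \right)} o{\left(H \right)} = - 12 \left(-7 + 2 \left(-12\right)^{2}\right) \left(-15\right)^{3} = - 12 \left(-7 + 2 \cdot 144\right) \left(-3375\right) = - 12 \left(-7 + 288\right) \left(-3375\right) = \left(-12\right) 281 \left(-3375\right) = \left(-3372\right) \left(-3375\right) = 11380500$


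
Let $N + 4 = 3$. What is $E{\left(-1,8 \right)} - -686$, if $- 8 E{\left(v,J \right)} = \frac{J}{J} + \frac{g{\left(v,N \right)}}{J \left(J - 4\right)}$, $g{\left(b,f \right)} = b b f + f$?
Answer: $\frac{87793}{128} \approx 685.88$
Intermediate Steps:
$N = -1$ ($N = -4 + 3 = -1$)
$g{\left(b,f \right)} = f + f b^{2}$ ($g{\left(b,f \right)} = b^{2} f + f = f b^{2} + f = f + f b^{2}$)
$E{\left(v,J \right)} = - \frac{1}{8} - \frac{-1 - v^{2}}{8 J \left(-4 + J\right)}$ ($E{\left(v,J \right)} = - \frac{\frac{J}{J} + \frac{\left(-1\right) \left(1 + v^{2}\right)}{J \left(J - 4\right)}}{8} = - \frac{1 + \frac{-1 - v^{2}}{J \left(-4 + J\right)}}{8} = - \frac{1}{8} - \frac{-1 - v^{2}}{8 J \left(-4 + J\right)}$)
$E{\left(-1,8 \right)} - -686 = \frac{1 + \left(-1\right)^{2} - 8^{2} + 4 \cdot 8}{8 \cdot 8 \left(-4 + 8\right)} - -686 = \frac{1}{8} \cdot \frac{1}{8} \cdot \frac{1}{4} \left(1 + 1 - 64 + 32\right) + 686 = \frac{1}{8} \cdot \frac{1}{8} \cdot \frac{1}{4} \left(-30\right) + 686 = - \frac{15}{128} + 686 = \frac{87793}{128}$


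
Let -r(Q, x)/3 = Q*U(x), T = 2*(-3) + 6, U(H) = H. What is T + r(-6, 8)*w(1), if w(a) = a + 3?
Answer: 576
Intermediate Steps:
w(a) = 3 + a
T = 0 (T = -6 + 6 = 0)
r(Q, x) = -3*Q*x
T + r(-6, 8)*w(1) = 0 + (-3*(-6)*8)*(3 + 1) = 0 + 144*4 = 0 + 576 = 576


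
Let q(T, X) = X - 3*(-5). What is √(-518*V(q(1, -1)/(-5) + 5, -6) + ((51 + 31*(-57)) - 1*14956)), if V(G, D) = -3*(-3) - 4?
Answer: I*√19262 ≈ 138.79*I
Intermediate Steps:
q(T, X) = 15 + X (q(T, X) = X + 15 = 15 + X)
V(G, D) = 5 (V(G, D) = 9 - 4 = 5)
√(-518*V(q(1, -1)/(-5) + 5, -6) + ((51 + 31*(-57)) - 1*14956)) = √(-518*5 + ((51 + 31*(-57)) - 1*14956)) = √(-2590 + ((51 - 1767) - 14956)) = √(-2590 + (-1716 - 14956)) = √(-2590 - 16672) = √(-19262) = I*√19262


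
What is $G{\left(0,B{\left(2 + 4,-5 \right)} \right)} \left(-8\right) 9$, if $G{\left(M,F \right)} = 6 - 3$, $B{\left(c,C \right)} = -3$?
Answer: $-216$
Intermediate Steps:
$G{\left(M,F \right)} = 3$ ($G{\left(M,F \right)} = 6 - 3 = 3$)
$G{\left(0,B{\left(2 + 4,-5 \right)} \right)} \left(-8\right) 9 = 3 \left(-8\right) 9 = \left(-24\right) 9 = -216$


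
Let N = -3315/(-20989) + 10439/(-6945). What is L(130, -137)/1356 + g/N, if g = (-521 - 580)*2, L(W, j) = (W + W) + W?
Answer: 18138695778175/11078604524 ≈ 1637.3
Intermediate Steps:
L(W, j) = 3*W (L(W, j) = 2*W + W = 3*W)
N = -196081496/145768605 (N = -3315*(-1/20989) + 10439*(-1/6945) = 3315/20989 - 10439/6945 = -196081496/145768605 ≈ -1.3452)
g = -2202 (g = -1101*2 = -2202)
L(130, -137)/1356 + g/N = (3*130)/1356 - 2202/(-196081496/145768605) = 390*(1/1356) - 2202*(-145768605/196081496) = 65/226 + 160491234105/98040748 = 18138695778175/11078604524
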